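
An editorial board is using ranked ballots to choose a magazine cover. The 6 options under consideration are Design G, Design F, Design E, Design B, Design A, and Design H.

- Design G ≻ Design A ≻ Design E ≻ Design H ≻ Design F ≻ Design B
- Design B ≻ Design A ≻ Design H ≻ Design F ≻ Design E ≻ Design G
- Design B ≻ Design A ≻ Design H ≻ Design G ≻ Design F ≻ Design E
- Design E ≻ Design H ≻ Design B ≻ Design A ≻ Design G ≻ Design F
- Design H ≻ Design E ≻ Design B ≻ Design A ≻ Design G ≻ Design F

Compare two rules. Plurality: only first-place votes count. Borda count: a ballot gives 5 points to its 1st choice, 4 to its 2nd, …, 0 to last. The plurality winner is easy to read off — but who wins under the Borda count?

Plurality first-place counts: Design G 1, Design F 0, Design E 1, Design B 2, Design A 0, Design H 1 → Design B.
Borda totals: Design G 9, Design F 4, Design E 13, Design B 16, Design A 16, Design H 17 → Design H.

Design H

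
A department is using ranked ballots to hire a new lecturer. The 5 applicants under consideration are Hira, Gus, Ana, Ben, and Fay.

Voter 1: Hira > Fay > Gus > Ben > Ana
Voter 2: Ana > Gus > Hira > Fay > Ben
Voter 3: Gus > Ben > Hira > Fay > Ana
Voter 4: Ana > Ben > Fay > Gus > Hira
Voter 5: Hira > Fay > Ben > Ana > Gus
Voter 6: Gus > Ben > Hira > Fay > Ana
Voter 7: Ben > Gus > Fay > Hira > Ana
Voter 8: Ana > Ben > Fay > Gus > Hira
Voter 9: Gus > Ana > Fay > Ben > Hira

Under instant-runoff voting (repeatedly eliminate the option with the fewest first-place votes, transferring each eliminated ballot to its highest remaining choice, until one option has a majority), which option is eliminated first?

Round 1: Gus 3, Ana 3, Hira 2, Ben 1, Fay 0. Fay has the fewest and is eliminated.
Round 2: Gus 3, Ana 3, Hira 2, Ben 1. Ben has the fewest and is eliminated.
Round 3: Gus 4, Ana 3, Hira 2. Hira has the fewest and is eliminated.
Round 4: Gus 5, Ana 4. Gus has a majority.

Fay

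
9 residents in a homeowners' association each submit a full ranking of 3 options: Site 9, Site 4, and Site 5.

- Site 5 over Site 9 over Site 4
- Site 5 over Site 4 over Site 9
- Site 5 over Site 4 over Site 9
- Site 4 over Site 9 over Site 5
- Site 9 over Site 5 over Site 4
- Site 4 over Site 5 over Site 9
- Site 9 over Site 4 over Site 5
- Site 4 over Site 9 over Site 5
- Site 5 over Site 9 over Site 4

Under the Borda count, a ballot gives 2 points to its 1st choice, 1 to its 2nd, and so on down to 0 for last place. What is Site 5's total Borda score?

10

Borda scores:
  Site 9: 1 + 0 + 0 + 1 + 2 + 0 + 2 + 1 + 1 = 8
  Site 4: 0 + 1 + 1 + 2 + 0 + 2 + 1 + 2 + 0 = 9
  Site 5: 2 + 2 + 2 + 0 + 1 + 1 + 0 + 0 + 2 = 10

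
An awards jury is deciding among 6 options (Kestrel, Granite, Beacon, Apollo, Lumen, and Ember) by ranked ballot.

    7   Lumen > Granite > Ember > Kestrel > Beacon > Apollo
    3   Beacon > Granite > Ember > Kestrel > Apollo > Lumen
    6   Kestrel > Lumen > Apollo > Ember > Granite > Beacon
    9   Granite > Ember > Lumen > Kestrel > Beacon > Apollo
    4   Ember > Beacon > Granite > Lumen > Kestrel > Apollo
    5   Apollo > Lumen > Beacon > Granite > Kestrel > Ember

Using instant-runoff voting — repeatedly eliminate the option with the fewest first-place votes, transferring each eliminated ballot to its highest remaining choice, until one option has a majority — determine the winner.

Round 1: Granite 9, Lumen 7, Kestrel 6, Apollo 5, Ember 4, Beacon 3. Beacon has the fewest and is eliminated.
Round 2: Granite 12, Lumen 7, Kestrel 6, Apollo 5, Ember 4. Ember has the fewest and is eliminated.
Round 3: Granite 16, Lumen 7, Kestrel 6, Apollo 5. Apollo has the fewest and is eliminated.
Round 4: Granite 16, Lumen 12, Kestrel 6. Kestrel has the fewest and is eliminated.
Round 5: Lumen 18, Granite 16. Lumen has a majority.

Lumen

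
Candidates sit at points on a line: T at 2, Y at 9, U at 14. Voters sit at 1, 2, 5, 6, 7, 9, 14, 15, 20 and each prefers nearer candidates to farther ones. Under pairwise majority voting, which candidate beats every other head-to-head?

Y

With single-peaked preferences on a line, the Condorcet winner is the candidate closest to the median voter.
The median voter (position 7) is closest to Y at 9.
Check: Y vs T — voters closer to Y: 6 of 9.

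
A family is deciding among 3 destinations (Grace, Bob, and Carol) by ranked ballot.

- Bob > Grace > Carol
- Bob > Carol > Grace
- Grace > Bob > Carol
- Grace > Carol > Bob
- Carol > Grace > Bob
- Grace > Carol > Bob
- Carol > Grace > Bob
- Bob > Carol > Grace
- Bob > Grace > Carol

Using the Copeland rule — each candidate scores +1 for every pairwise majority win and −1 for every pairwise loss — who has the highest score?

Pairwise results:
  Grace vs Bob: Grace wins 5–4.
  Grace vs Carol: Grace wins 5–4.
  Bob vs Carol: Bob wins 5–4.
Copeland scores (wins − losses):
  Grace: 2 − 0 = 2
  Bob: 1 − 1 = 0
  Carol: 0 − 2 = -2
Grace has the best Copeland score.

Grace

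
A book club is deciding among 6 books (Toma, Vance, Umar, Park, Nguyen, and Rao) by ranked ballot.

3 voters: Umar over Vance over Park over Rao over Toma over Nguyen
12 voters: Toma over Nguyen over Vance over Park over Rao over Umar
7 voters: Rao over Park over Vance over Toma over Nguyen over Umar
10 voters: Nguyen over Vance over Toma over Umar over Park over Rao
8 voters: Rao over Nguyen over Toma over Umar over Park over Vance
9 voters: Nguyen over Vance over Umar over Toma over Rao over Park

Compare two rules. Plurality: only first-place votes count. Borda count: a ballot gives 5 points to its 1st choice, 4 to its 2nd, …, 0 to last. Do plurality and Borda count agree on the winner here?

Yes

Plurality first-place counts: Toma 12, Vance 0, Umar 3, Park 0, Nguyen 19, Rao 15 → Nguyen.
Borda totals: Toma 149, Vance 145, Umar 78, Park 79, Nguyen 182, Rao 102 → Nguyen.
The two rules agree on Nguyen.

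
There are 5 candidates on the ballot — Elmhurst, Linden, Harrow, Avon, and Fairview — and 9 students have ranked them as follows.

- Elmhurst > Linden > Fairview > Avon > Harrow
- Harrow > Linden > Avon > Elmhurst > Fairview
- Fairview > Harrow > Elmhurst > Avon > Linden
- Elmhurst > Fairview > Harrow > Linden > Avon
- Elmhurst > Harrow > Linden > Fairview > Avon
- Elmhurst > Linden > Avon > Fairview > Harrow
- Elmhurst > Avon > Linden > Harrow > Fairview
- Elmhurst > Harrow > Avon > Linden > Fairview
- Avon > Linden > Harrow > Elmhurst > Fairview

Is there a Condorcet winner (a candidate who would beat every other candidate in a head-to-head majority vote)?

Yes

Head-to-head results (9 voters total):
Elmhurst vs Linden: Elmhurst wins 7–2.
Elmhurst vs Harrow: Elmhurst wins 6–3.
Elmhurst vs Avon: Elmhurst wins 7–2.
Elmhurst vs Fairview: Elmhurst wins 8–1.
Linden vs Harrow: Harrow wins 5–4.
Linden vs Avon: Linden wins 5–4.
Linden vs Fairview: Linden wins 7–2.
Harrow vs Avon: Harrow wins 5–4.
Harrow vs Fairview: Harrow wins 5–4.
Avon vs Fairview: Avon wins 5–4.
Elmhurst beats each rival — Linden (7–2), Harrow (6–3), Avon (7–2), Fairview (8–1) — so Elmhurst is the Condorcet winner.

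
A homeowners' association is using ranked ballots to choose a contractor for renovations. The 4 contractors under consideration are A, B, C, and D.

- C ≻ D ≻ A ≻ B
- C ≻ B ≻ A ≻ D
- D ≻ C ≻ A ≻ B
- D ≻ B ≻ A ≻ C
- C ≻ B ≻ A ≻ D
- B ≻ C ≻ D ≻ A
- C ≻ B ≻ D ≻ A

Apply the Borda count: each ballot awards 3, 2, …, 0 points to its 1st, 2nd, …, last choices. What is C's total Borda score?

Borda scores:
  A: 1 + 1 + 1 + 1 + 1 + 0 + 0 = 5
  B: 0 + 2 + 0 + 2 + 2 + 3 + 2 = 11
  C: 3 + 3 + 2 + 0 + 3 + 2 + 3 = 16
  D: 2 + 0 + 3 + 3 + 0 + 1 + 1 = 10

16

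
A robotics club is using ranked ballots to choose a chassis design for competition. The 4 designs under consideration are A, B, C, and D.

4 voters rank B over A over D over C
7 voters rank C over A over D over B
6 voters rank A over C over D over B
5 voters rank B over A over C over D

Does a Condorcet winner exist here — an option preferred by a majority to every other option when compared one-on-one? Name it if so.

Head-to-head results (22 voters total):
A vs B: A wins 13–9.
A vs C: A wins 15–7.
A vs D: A wins 22–0.
B vs C: C wins 13–9.
B vs D: D wins 13–9.
C vs D: C wins 18–4.
A beats each rival — B (13–9), C (15–7), D (22–0) — so A is the Condorcet winner.

A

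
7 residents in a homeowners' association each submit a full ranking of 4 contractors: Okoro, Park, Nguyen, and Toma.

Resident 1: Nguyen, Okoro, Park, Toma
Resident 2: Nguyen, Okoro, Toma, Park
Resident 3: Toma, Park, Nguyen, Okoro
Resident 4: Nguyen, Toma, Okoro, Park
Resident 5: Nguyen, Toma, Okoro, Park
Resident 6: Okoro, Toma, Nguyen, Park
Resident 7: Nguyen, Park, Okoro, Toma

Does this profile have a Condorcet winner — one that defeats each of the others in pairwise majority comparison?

Head-to-head results (7 voters total):
Okoro vs Park: Okoro wins 5–2.
Okoro vs Nguyen: Nguyen wins 6–1.
Okoro vs Toma: Okoro wins 4–3.
Park vs Nguyen: Nguyen wins 6–1.
Park vs Toma: Toma wins 5–2.
Nguyen vs Toma: Nguyen wins 5–2.
Nguyen beats each rival — Okoro (6–1), Park (6–1), Toma (5–2) — so Nguyen is the Condorcet winner.

Yes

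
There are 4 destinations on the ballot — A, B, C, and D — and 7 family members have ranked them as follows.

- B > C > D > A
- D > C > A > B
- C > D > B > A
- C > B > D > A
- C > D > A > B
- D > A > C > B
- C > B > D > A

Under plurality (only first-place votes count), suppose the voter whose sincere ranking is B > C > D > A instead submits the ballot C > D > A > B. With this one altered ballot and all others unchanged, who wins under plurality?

First-place totals with the altered ballot: A 0, B 0, C 5, D 2.
The winner is unchanged: still C.

C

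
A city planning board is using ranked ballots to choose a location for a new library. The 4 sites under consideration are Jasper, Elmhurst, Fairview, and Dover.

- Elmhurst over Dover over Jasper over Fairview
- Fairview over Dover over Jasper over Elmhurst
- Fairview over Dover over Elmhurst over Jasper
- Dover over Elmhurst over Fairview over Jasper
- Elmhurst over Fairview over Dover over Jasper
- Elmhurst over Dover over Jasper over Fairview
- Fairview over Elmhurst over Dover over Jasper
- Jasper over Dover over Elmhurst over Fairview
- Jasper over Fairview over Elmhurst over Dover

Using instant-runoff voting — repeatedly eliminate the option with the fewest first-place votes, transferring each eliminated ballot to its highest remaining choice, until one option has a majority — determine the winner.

Round 1: Elmhurst 3, Fairview 3, Jasper 2, Dover 1. Dover has the fewest and is eliminated.
Round 2: Elmhurst 4, Fairview 3, Jasper 2. Jasper has the fewest and is eliminated.
Round 3: Elmhurst 5, Fairview 4. Elmhurst has a majority.

Elmhurst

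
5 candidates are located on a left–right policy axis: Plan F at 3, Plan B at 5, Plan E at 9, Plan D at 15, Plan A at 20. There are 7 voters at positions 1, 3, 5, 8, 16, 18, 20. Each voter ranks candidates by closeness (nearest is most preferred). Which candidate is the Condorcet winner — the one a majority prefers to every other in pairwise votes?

With single-peaked preferences on a line, the Condorcet winner is the candidate closest to the median voter.
The median voter (position 8) is closest to Plan E at 9.
Check: Plan E vs Plan F — voters closer to Plan E: 4 of 7.

Plan E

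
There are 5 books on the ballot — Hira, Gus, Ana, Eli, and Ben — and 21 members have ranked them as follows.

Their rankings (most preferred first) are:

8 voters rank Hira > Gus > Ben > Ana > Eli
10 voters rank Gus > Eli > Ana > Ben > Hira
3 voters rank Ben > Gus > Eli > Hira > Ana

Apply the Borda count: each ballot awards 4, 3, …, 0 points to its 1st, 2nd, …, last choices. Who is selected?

Borda scores:
  Hira: 8·4 + 10·0 + 3·1 = 35
  Gus: 8·3 + 10·4 + 3·3 = 73
  Ana: 8·1 + 10·2 + 3·0 = 28
  Eli: 8·0 + 10·3 + 3·2 = 36
  Ben: 8·2 + 10·1 + 3·4 = 38
Gus has the highest total.

Gus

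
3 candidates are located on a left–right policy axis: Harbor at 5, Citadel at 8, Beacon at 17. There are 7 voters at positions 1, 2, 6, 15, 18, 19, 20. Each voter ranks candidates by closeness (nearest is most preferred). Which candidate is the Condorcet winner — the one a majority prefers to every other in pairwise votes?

With single-peaked preferences on a line, the Condorcet winner is the candidate closest to the median voter.
The median voter (position 15) is closest to Beacon at 17.
Check: Beacon vs Harbor — voters closer to Beacon: 4 of 7.

Beacon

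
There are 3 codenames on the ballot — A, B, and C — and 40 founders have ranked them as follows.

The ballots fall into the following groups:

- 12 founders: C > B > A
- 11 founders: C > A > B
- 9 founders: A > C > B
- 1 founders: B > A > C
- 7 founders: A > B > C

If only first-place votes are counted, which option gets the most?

First-place vote totals:
  A: 16
  B: 1
  C: 23
C has the most first-place votes.

C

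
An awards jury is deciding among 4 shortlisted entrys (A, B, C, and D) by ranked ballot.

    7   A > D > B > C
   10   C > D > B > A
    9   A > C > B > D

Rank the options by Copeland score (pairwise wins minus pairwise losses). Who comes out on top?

A

Pairwise results:
  A vs B: A wins 16–10.
  A vs C: A wins 16–10.
  A vs D: A wins 16–10.
  B vs C: C wins 19–7.
  B vs D: D wins 17–9.
  C vs D: C wins 19–7.
Copeland scores (wins − losses):
  A: 3 − 0 = 3
  B: 0 − 3 = -3
  C: 2 − 1 = 1
  D: 1 − 2 = -1
A has the best Copeland score.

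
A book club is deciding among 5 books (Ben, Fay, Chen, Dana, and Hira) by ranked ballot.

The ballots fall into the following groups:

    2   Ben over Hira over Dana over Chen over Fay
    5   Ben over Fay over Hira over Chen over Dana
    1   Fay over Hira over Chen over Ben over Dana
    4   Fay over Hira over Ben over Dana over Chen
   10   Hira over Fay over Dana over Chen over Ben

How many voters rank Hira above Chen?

Ballots ranking Hira above Chen: 2+5+1+4+10 = 22.
Ballots ranking Chen above Hira: 0.
So 22 of 22 voters prefer Hira to Chen.

22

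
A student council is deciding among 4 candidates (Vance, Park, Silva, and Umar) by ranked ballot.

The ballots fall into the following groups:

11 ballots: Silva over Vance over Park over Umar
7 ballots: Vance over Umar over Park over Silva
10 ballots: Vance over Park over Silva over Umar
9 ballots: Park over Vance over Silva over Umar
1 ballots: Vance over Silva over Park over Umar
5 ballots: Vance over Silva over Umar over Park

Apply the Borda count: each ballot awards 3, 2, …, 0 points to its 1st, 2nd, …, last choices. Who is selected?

Vance

Borda scores:
  Vance: 11·2 + 7·3 + 10·3 + 9·2 + 3 + 5·3 = 109
  Park: 11·1 + 7·1 + 10·2 + 9·3 + 1 + 5·0 = 66
  Silva: 11·3 + 7·0 + 10·1 + 9·1 + 2 + 5·2 = 64
  Umar: 11·0 + 7·2 + 10·0 + 9·0 + 0 + 5·1 = 19
Vance has the highest total.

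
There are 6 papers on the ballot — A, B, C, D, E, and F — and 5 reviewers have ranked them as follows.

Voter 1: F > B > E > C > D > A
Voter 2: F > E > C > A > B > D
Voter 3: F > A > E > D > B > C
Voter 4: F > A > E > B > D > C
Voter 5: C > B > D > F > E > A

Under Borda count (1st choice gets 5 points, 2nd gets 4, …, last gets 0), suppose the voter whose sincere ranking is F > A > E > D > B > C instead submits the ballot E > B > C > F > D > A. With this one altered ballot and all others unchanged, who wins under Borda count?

F

Borda totals with the altered ballot: A 6, B 15, C 13, D 6, E 16, F 19.
The winner is unchanged: still F.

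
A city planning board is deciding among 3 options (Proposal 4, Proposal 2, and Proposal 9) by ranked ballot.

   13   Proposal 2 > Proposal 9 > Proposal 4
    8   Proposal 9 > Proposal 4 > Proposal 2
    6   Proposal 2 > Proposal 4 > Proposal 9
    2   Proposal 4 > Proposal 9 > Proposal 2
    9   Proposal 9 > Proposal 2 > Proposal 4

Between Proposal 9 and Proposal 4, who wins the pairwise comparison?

Ballots ranking Proposal 9 above Proposal 4: 13+8+9 = 30.
Ballots ranking Proposal 4 above Proposal 9: 6+2 = 8.
Proposal 9 wins the head-to-head, 30–8.

Proposal 9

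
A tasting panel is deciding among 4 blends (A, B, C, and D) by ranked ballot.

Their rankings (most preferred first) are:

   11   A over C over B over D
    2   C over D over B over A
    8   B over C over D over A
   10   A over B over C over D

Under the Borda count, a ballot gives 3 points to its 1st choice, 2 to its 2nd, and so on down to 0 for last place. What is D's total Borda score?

12

Borda scores:
  A: 11·3 + 2·0 + 8·0 + 10·3 = 63
  B: 11·1 + 2·1 + 8·3 + 10·2 = 57
  C: 11·2 + 2·3 + 8·2 + 10·1 = 54
  D: 11·0 + 2·2 + 8·1 + 10·0 = 12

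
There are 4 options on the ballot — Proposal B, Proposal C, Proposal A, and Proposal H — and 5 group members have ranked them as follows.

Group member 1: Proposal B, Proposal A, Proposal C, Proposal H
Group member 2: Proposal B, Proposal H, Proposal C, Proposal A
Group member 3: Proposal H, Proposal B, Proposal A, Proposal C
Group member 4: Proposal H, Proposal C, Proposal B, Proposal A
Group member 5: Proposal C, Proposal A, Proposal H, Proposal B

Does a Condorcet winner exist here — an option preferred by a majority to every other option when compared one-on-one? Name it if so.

Proposal H

Head-to-head results (5 voters total):
Proposal B vs Proposal C: Proposal B wins 3–2.
Proposal B vs Proposal A: Proposal B wins 4–1.
Proposal B vs Proposal H: Proposal H wins 3–2.
Proposal C vs Proposal A: Proposal C wins 3–2.
Proposal C vs Proposal H: Proposal H wins 3–2.
Proposal A vs Proposal H: Proposal H wins 3–2.
Proposal H beats each rival — Proposal B (3–2), Proposal C (3–2), Proposal A (3–2) — so Proposal H is the Condorcet winner.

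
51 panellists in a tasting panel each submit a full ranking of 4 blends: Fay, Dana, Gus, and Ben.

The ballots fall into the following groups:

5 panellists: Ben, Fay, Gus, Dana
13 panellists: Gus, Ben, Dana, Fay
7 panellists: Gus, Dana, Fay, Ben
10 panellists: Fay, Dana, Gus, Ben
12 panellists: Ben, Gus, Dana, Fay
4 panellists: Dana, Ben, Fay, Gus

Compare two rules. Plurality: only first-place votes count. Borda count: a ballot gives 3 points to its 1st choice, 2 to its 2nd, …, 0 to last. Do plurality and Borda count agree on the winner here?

Plurality first-place counts: Fay 10, Dana 4, Gus 20, Ben 17 → Gus.
Borda totals: Fay 51, Dana 71, Gus 99, Ben 85 → Gus.
The two rules agree on Gus.

Yes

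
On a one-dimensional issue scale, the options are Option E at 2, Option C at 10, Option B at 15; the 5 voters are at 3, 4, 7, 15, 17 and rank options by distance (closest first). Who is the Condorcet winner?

With single-peaked preferences on a line, the Condorcet winner is the candidate closest to the median voter.
The median voter (position 7) is closest to Option C at 10.
Check: Option C vs Option B — voters closer to Option C: 3 of 5.

Option C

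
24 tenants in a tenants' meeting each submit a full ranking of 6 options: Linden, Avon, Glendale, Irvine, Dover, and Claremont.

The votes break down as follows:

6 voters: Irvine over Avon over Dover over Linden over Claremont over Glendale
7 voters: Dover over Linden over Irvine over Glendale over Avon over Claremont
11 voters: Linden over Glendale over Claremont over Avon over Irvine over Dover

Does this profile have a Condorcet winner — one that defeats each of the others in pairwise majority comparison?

No

Head-to-head results (24 voters total):
Linden vs Avon: Linden wins 18–6.
Linden vs Glendale: Linden wins 24–0.
Linden vs Irvine: Linden wins 18–6.
Linden vs Dover: Dover wins 13–11.
Linden vs Claremont: Linden wins 24–0.
Avon vs Glendale: Glendale wins 18–6.
Avon vs Irvine: Irvine wins 13–11.
Avon vs Dover: Avon wins 17–7.
Avon vs Claremont: Avon wins 13–11.
Glendale vs Irvine: Irvine wins 13–11.
Glendale vs Dover: Dover wins 13–11.
Glendale vs Claremont: Glendale wins 18–6.
Irvine vs Dover: Irvine wins 17–7.
Irvine vs Claremont: Irvine wins 13–11.
Dover vs Claremont: Dover wins 13–11.
No candidate beats all others: Linden beats Avon beats Dover beats Linden, a majority cycle.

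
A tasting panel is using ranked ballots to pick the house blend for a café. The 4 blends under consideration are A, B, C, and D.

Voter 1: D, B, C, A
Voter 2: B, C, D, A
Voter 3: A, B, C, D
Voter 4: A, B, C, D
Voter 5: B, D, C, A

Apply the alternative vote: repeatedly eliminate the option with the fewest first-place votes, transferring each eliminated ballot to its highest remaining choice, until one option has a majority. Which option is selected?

Round 1: A 2, B 2, D 1, C 0. C has the fewest and is eliminated.
Round 2: A 2, B 2, D 1. D has the fewest and is eliminated.
Round 3: B 3, A 2. B has a majority.

B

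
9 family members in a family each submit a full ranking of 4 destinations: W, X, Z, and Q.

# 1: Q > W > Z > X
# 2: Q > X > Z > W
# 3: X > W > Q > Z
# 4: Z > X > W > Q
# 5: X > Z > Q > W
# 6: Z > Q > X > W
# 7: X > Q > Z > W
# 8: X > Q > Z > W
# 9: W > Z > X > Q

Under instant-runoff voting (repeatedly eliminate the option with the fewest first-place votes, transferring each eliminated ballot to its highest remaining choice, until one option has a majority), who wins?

Round 1: X 4, Z 2, Q 2, W 1. W has the fewest and is eliminated.
Round 2: X 4, Z 3, Q 2. Q has the fewest and is eliminated.
Round 3: X 5, Z 4. X has a majority.

X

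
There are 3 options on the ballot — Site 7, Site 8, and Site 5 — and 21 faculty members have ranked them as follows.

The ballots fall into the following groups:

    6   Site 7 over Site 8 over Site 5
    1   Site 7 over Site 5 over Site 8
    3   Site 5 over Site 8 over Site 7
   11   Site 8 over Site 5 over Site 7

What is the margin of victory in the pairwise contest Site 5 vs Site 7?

Ballots ranking Site 5 above Site 7: 3+11 = 14.
Ballots ranking Site 7 above Site 5: 6+1 = 7.
Site 5 wins 14–7, a margin of 7.

7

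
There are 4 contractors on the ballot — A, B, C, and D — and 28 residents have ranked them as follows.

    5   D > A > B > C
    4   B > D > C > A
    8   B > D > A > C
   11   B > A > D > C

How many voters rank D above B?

5

Ballots ranking D above B: 5.
Ballots ranking B above D: 4+8+11 = 23.
So 5 of 28 voters prefer D to B.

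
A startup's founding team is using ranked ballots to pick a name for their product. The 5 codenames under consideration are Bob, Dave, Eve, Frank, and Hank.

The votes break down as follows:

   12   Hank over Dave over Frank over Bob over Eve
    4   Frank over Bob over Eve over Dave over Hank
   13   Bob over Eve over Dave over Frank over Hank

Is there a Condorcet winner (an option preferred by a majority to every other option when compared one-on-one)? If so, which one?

No Condorcet winner

Head-to-head results (29 voters total):
Bob vs Dave: Bob wins 17–12.
Bob vs Eve: Bob wins 29–0.
Bob vs Frank: Frank wins 16–13.
Bob vs Hank: Bob wins 17–12.
Dave vs Eve: Eve wins 17–12.
Dave vs Frank: Dave wins 25–4.
Dave vs Hank: Dave wins 17–12.
Eve vs Frank: Frank wins 16–13.
Eve vs Hank: Eve wins 17–12.
Frank vs Hank: Frank wins 17–12.
No candidate beats all others: Bob beats Dave beats Frank beats Bob, a majority cycle.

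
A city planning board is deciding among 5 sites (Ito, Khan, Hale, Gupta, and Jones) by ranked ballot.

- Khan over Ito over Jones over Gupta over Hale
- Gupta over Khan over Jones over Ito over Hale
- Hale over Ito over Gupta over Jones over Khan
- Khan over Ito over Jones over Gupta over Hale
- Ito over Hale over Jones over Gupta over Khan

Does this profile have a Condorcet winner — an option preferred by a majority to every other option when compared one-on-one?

No

Head-to-head results (5 voters total):
Ito vs Khan: Khan wins 3–2.
Ito vs Hale: Ito wins 4–1.
Ito vs Gupta: Ito wins 4–1.
Ito vs Jones: Ito wins 4–1.
Khan vs Hale: Khan wins 3–2.
Khan vs Gupta: Gupta wins 3–2.
Khan vs Jones: Khan wins 3–2.
Hale vs Gupta: Gupta wins 3–2.
Hale vs Jones: Jones wins 3–2.
Gupta vs Jones: Jones wins 3–2.
No candidate beats all others: Ito beats Gupta beats Khan beats Ito, a majority cycle.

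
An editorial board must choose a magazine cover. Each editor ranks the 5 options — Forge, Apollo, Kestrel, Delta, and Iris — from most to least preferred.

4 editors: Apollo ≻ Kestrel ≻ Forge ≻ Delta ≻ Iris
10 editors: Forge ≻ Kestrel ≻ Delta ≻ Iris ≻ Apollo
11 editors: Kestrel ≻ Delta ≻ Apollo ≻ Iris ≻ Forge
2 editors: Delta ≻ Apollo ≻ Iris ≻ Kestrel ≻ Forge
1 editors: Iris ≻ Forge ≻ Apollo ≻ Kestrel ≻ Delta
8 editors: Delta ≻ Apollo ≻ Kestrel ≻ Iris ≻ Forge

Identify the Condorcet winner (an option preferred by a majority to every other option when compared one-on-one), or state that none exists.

Kestrel

Head-to-head results (36 voters total):
Forge vs Apollo: Apollo wins 25–11.
Forge vs Kestrel: Kestrel wins 25–11.
Forge vs Delta: Delta wins 21–15.
Forge vs Iris: Iris wins 22–14.
Apollo vs Kestrel: Kestrel wins 21–15.
Apollo vs Delta: Delta wins 31–5.
Apollo vs Iris: Apollo wins 25–11.
Kestrel vs Delta: Kestrel wins 26–10.
Kestrel vs Iris: Kestrel wins 33–3.
Delta vs Iris: Delta wins 35–1.
Kestrel beats each rival — Forge (25–11), Apollo (21–15), Delta (26–10), Iris (33–3) — so Kestrel is the Condorcet winner.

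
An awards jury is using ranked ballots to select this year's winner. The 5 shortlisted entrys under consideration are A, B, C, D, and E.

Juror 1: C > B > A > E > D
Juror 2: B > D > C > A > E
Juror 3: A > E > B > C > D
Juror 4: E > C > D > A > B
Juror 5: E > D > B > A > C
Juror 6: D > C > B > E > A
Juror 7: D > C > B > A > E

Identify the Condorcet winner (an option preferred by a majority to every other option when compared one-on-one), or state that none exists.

No Condorcet winner

Head-to-head results (7 voters total):
A vs B: B wins 5–2.
A vs C: C wins 5–2.
A vs D: D wins 5–2.
A vs E: A wins 4–3.
B vs C: C wins 4–3.
B vs D: D wins 4–3.
B vs E: B wins 4–3.
C vs D: D wins 4–3.
C vs E: C wins 4–3.
D vs E: E wins 4–3.
No candidate beats all others: A beats E beats D beats A, a majority cycle.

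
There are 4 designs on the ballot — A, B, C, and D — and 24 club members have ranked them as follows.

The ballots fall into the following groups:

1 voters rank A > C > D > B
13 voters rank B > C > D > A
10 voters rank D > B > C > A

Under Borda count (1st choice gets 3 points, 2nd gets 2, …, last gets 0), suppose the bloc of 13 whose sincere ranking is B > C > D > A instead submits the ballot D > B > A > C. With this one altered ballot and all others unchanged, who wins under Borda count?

Borda totals with the altered ballot: A 16, B 46, C 12, D 70.
The switch changes the winner from B to D.

D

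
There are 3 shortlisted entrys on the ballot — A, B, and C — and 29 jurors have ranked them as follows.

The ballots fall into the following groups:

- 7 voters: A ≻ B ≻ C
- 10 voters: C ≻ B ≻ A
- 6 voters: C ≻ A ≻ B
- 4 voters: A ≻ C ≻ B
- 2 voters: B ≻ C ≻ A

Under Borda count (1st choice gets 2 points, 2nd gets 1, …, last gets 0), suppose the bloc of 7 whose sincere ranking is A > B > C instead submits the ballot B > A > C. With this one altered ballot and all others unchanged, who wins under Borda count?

C

Borda totals with the altered ballot: A 21, B 28, C 38.
The winner is unchanged: still C.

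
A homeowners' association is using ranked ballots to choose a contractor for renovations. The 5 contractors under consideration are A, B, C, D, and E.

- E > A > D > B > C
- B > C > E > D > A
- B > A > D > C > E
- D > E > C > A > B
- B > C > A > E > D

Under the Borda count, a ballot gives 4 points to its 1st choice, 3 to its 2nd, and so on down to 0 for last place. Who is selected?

B

Borda scores:
  A: 3 + 0 + 3 + 1 + 2 = 9
  B: 1 + 4 + 4 + 0 + 4 = 13
  C: 0 + 3 + 1 + 2 + 3 = 9
  D: 2 + 1 + 2 + 4 + 0 = 9
  E: 4 + 2 + 0 + 3 + 1 = 10
B has the highest total.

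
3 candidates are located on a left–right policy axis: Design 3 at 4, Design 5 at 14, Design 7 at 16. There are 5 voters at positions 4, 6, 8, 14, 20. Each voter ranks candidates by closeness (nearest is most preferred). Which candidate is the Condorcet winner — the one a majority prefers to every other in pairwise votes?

Design 3

With single-peaked preferences on a line, the Condorcet winner is the candidate closest to the median voter.
The median voter (position 8) is closest to Design 3 at 4.
Check: Design 3 vs Design 5 — voters closer to Design 3: 3 of 5.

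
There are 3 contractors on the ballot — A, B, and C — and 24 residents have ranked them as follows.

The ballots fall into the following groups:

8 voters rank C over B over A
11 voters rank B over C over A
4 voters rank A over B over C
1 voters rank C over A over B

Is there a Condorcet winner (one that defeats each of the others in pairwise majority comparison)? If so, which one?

Head-to-head results (24 voters total):
A vs B: B wins 19–5.
A vs C: C wins 20–4.
B vs C: B wins 15–9.
B beats each rival — A (19–5), C (15–9) — so B is the Condorcet winner.

B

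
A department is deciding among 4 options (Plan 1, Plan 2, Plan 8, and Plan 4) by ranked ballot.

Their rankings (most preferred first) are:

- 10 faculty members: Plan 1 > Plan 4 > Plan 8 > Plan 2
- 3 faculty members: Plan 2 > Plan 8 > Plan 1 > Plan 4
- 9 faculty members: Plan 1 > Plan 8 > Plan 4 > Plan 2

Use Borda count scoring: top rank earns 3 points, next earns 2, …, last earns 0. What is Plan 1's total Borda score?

60

Borda scores:
  Plan 1: 10·3 + 3·1 + 9·3 = 60
  Plan 2: 10·0 + 3·3 + 9·0 = 9
  Plan 8: 10·1 + 3·2 + 9·2 = 34
  Plan 4: 10·2 + 3·0 + 9·1 = 29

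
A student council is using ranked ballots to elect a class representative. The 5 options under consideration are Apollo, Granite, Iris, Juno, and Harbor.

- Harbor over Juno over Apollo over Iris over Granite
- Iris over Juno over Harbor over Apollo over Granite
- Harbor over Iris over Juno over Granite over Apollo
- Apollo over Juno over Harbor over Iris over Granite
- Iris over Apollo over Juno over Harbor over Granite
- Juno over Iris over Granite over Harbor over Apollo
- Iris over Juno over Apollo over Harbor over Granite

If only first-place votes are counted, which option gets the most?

First-place vote totals:
  Apollo: 1
  Granite: 0
  Iris: 3
  Juno: 1
  Harbor: 2
Iris has the most first-place votes.

Iris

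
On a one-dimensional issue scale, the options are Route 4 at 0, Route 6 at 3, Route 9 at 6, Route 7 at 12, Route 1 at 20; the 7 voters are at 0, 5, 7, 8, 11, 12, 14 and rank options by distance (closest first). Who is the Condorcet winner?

With single-peaked preferences on a line, the Condorcet winner is the candidate closest to the median voter.
The median voter (position 8) is closest to Route 9 at 6.
Check: Route 9 vs Route 6 — voters closer to Route 9: 6 of 7.

Route 9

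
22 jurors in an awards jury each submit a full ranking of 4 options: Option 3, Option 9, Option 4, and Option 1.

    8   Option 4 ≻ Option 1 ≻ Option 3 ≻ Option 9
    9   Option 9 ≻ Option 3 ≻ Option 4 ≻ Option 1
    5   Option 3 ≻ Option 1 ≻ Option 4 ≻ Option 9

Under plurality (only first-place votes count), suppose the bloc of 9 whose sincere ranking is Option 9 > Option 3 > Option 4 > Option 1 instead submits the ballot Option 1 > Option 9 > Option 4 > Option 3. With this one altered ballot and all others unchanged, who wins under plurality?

First-place totals with the altered ballot: Option 3 5, Option 9 0, Option 4 8, Option 1 9.
The switch changes the winner from Option 9 to Option 1.

Option 1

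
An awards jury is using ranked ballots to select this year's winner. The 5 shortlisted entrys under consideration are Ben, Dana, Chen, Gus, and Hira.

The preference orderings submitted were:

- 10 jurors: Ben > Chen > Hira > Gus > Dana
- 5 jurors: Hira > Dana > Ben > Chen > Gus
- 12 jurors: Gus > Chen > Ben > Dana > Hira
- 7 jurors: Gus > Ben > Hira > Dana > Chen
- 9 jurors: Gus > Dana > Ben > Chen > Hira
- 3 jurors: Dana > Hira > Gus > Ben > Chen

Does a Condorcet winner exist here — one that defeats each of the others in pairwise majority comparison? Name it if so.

Head-to-head results (46 voters total):
Ben vs Dana: Ben wins 29–17.
Ben vs Chen: Ben wins 34–12.
Ben vs Gus: Gus wins 31–15.
Ben vs Hira: Ben wins 38–8.
Dana vs Chen: Dana wins 24–22.
Dana vs Gus: Gus wins 38–8.
Dana vs Hira: Dana wins 24–22.
Chen vs Gus: Gus wins 31–15.
Chen vs Hira: Chen wins 31–15.
Gus vs Hira: Gus wins 28–18.
Gus beats each rival — Ben (31–15), Dana (38–8), Chen (31–15), Hira (28–18) — so Gus is the Condorcet winner.

Gus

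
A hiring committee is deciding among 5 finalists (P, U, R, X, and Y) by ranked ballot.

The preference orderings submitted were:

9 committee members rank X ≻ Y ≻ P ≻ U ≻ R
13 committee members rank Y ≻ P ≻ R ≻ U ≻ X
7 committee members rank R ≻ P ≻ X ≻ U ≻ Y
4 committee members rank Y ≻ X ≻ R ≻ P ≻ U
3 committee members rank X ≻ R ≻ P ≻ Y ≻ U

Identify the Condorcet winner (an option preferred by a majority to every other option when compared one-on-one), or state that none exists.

None — there is no Condorcet winner

Head-to-head results (36 voters total):
P vs U: P wins 36–0.
P vs R: P wins 22–14.
P vs X: P wins 20–16.
P vs Y: Y wins 26–10.
U vs R: R wins 27–9.
U vs X: X wins 23–13.
U vs Y: Y wins 29–7.
R vs X: R wins 20–16.
R vs Y: Y wins 26–10.
X vs Y: X wins 19–17.
No candidate beats all others: P beats X beats Y beats P, a majority cycle.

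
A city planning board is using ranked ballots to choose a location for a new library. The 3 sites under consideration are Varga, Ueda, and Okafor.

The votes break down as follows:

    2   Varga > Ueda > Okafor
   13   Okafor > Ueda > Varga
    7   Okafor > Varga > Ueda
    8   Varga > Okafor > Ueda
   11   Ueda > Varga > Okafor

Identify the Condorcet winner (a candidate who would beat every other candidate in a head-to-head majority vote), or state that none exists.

No Condorcet winner

Head-to-head results (41 voters total):
Varga vs Ueda: Ueda wins 24–17.
Varga vs Okafor: Varga wins 21–20.
Ueda vs Okafor: Okafor wins 28–13.
No candidate beats all others: Varga beats Okafor beats Ueda beats Varga, a majority cycle.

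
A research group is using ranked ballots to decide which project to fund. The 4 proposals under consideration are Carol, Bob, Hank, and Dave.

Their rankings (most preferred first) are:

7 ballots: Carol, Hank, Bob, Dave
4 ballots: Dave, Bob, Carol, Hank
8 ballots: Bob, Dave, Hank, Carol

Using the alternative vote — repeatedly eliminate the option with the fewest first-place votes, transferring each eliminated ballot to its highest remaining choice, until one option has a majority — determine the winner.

Round 1: Bob 8, Carol 7, Dave 4, Hank 0. Hank has the fewest and is eliminated.
Round 2: Bob 8, Carol 7, Dave 4. Dave has the fewest and is eliminated.
Round 3: Bob 12, Carol 7. Bob has a majority.

Bob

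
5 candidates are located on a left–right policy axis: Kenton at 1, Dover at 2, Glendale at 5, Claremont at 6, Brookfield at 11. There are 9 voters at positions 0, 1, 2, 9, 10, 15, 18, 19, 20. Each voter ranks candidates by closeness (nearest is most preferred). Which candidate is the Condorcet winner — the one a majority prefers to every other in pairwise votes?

Brookfield

With single-peaked preferences on a line, the Condorcet winner is the candidate closest to the median voter.
The median voter (position 10) is closest to Brookfield at 11.
Check: Brookfield vs Claremont — voters closer to Brookfield: 6 of 9.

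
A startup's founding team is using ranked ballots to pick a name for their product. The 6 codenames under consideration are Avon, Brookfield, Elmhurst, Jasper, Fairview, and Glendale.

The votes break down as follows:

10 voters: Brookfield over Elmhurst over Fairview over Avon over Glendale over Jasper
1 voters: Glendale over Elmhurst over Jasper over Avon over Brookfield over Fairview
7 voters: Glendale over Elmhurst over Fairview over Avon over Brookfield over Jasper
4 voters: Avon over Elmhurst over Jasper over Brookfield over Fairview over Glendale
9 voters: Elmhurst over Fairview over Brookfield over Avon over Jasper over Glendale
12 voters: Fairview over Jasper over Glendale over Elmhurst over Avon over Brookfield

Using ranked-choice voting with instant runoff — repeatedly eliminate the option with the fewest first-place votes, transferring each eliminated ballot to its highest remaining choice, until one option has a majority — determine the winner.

Elmhurst

Round 1: Fairview 12, Brookfield 10, Elmhurst 9, Glendale 8, Avon 4, Jasper 0. Jasper has the fewest and is eliminated.
Round 2: Fairview 12, Brookfield 10, Elmhurst 9, Glendale 8, Avon 4. Avon has the fewest and is eliminated.
Round 3: Elmhurst 13, Fairview 12, Brookfield 10, Glendale 8. Glendale has the fewest and is eliminated.
Round 4: Elmhurst 21, Fairview 12, Brookfield 10. Brookfield has the fewest and is eliminated.
Round 5: Elmhurst 31, Fairview 12. Elmhurst has a majority.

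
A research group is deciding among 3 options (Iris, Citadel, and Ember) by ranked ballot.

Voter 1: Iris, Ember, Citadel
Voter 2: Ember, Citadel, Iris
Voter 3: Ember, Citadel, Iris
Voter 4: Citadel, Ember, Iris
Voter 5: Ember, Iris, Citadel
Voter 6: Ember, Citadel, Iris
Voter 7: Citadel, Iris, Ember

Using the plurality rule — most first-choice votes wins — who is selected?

Ember

First-place vote totals:
  Iris: 1
  Citadel: 2
  Ember: 4
Ember has the most first-place votes.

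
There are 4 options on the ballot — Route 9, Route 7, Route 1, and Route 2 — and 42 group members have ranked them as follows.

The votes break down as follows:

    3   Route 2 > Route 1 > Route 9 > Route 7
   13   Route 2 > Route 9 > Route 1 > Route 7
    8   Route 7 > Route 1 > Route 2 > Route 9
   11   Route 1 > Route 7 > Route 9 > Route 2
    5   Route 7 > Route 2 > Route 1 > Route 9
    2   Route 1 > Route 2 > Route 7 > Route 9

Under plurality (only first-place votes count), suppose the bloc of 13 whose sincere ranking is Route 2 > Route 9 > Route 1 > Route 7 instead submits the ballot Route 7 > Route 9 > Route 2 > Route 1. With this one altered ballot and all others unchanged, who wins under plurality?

Route 7

First-place totals with the altered ballot: Route 9 0, Route 7 26, Route 1 13, Route 2 3.
The switch changes the winner from Route 2 to Route 7.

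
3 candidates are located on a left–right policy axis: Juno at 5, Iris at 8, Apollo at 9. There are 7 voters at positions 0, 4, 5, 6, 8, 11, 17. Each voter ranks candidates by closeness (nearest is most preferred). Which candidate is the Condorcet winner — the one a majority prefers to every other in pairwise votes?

Juno

With single-peaked preferences on a line, the Condorcet winner is the candidate closest to the median voter.
The median voter (position 6) is closest to Juno at 5.
Check: Juno vs Iris — voters closer to Juno: 4 of 7.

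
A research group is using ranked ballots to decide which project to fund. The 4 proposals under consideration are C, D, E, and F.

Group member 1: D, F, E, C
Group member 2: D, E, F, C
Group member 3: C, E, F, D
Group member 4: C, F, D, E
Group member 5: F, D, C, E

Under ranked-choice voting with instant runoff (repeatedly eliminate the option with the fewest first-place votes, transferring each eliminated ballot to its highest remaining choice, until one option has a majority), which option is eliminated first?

Round 1: C 2, D 2, F 1, E 0. E has the fewest and is eliminated.
Round 2: C 2, D 2, F 1. F has the fewest and is eliminated.
Round 3: D 3, C 2. D has a majority.

E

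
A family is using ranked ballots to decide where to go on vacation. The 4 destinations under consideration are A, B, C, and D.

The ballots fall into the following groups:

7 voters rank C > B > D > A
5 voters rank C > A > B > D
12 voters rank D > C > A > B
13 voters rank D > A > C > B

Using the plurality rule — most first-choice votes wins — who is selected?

First-place vote totals:
  A: 0
  B: 0
  C: 12
  D: 25
D has the most first-place votes.

D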